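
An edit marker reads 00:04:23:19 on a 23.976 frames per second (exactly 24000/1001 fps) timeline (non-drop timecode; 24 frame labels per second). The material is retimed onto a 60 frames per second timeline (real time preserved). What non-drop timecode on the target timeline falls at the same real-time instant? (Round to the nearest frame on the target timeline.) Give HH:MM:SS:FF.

Source frame index: (0×3600 + 4×60 + 23) × 24 + 19 = 6331.
Real time: 6331 / (24000/1001) = 6337331/24000 s.
Target frame: (6337331/24000) × (60) = 6337331/400 ≈ 15843.327 → 15843.
At 60 labels/s: frame 15843 → 00:04:24:03.

00:04:24:03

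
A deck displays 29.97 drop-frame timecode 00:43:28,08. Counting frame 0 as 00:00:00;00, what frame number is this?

As if non-drop at 30 labels/s: (0 × 3600 + 43 × 60 + 28) × 30 + 8 = 78248.
Minute boundaries passed: 43; those not divisible by 10: 43 − 4 = 39; dropped labels = 2 × 39 = 78.
Actual frame index = 78248 − 78 = 78170.

78170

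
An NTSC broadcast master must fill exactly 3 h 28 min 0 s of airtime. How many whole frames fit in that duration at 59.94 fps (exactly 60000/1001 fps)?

3 h 28 min 0 s = 12480 s.
Frames = 12480 × 60000/1001 = 57600000/77 ≈ 748051.9481.
Complete frames: 748051.

748051 frames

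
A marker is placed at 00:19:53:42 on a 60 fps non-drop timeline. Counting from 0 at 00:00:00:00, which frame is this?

Total seconds to the label: (0 × 3600 + 19 × 60 + 53) = 1193.
Frame index = 1193 × 60 + 42 = 71622.

frame 71622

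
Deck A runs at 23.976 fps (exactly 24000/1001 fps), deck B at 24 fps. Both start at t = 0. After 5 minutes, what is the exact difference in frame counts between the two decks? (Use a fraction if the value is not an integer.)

7200/1001 frames

5 min = 300 s.
A emits 24000/1001 × 300 = 7200000/1001 frames; B emits 24 × 300 = 7200.
Difference = 7200/1001 frames (≈ 7.1928); B is ahead of A.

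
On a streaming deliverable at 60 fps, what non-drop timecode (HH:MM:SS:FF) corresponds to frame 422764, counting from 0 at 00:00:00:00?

422764 ÷ 60 = 7046 full seconds, remainder 4 frames.
7046 s = 1 h 57 min 26 s.
Timecode: 01:57:26:04.

01:57:26:04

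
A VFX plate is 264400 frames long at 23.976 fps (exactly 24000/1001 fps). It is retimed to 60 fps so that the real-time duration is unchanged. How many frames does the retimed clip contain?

Target frames = source frames × (target rate / source rate) = 264400 × (60)/(24000/1001) = 264400 × 1001/400 = 661661.

661661 frames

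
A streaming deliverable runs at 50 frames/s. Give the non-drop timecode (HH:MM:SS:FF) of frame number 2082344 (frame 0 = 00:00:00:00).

2082344 ÷ 50 = 41646 full seconds, remainder 44 frames.
41646 s = 11 h 34 min 6 s.
Timecode: 11:34:06:44.

11:34:06:44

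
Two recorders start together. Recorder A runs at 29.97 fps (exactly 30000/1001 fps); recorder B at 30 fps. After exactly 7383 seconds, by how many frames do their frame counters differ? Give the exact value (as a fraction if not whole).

A emits 30000/1001 × 7383 = 221490000/1001 frames; B emits 30 × 7383 = 221490.
Difference = 221490/1001 frames (≈ 221.2687); B is ahead of A.

221490/1001 frames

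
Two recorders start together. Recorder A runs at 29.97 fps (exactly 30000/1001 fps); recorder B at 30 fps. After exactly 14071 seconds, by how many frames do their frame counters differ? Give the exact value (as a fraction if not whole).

422130/1001 frames

A emits 30000/1001 × 14071 = 422130000/1001 frames; B emits 30 × 14071 = 422130.
Difference = 422130/1001 frames (≈ 421.7083); B is ahead of A.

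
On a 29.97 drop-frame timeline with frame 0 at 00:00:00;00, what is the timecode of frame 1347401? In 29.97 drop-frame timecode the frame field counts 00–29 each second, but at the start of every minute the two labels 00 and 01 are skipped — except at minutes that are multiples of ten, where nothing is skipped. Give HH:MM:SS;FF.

12:29:18;11

Ten DF minutes hold 17982 frames, so frame 1347401 lies in block 74 (frames 1330668–1348649) with 16733 frames into that block.
The block's first minute is 1800 frames and the rest 1798 each; 16733 frames reaches minute 9, so 74 × 18 + 9 × 2 = 1350 labels have been skipped so far.
Adding those back, label number 1347401 + 1350 = 1348751 at 30 labels/s is 44958 s + 11 f = 12 h 29 min 18 s frame 11, i.e. 12:29:18;11.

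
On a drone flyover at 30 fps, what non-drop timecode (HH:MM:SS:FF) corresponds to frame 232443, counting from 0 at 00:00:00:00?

02:09:08:03

232443 ÷ 30 = 7748 full seconds, remainder 3 frames.
7748 s = 2 h 9 min 8 s.
Timecode: 02:09:08:03.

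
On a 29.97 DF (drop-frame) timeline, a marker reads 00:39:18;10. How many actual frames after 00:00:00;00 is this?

70678

Complete 10-minute blocks: 3, each 17982 frames → 53946.
Remaining 9 whole minutes in the current block: 1800 + 8 × 1798 = 16184 frames.
Within the current minute: 18 × 30 + 10 − 2 = 548 (labels ;00/;01 skipped at this minute). Total = 53946 + 16184 + 548 = 70678.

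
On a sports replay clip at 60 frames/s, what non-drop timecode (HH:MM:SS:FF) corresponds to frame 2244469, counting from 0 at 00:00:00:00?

2244469 ÷ 60 = 37407 full seconds, remainder 49 frames.
37407 s = 10 h 23 min 27 s.
Timecode: 10:23:27:49.

10:23:27:49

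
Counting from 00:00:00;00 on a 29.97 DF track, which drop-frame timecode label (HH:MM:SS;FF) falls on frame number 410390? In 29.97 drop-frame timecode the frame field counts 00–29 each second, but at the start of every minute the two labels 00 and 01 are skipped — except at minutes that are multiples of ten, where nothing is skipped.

03:48:13;12

Ten DF minutes hold 17982 frames, so frame 410390 lies in block 22 (frames 395604–413585) with 14786 frames into that block.
The block's first minute is 1800 frames and the rest 1798 each; 14786 frames reaches minute 8, so 22 × 18 + 8 × 2 = 412 labels have been skipped so far.
Adding those back, label number 410390 + 412 = 410802 at 30 labels/s is 13693 s + 12 f = 3 h 48 min 13 s frame 12, i.e. 03:48:13;12.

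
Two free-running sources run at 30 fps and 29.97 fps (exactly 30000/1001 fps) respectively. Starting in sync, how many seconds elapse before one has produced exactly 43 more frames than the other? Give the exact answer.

43043/30 seconds

The gap grows by |30000/1001 − 30| = 30/1001 frames per second.
Time for a 43-frame gap: 43 ÷ (30/1001) = 43043/30 s.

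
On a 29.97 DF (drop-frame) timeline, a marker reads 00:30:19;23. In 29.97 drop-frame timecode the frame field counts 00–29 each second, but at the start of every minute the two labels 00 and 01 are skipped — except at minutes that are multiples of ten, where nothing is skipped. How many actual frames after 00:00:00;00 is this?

Complete 10-minute blocks: 3, each 17982 frames → 53946.
Remaining 0 whole minutes in the current block: 0 frames.
Within the current minute: 19 × 30 + 23 = 593. Total = 53946 + 0 + 593 = 54539.

54539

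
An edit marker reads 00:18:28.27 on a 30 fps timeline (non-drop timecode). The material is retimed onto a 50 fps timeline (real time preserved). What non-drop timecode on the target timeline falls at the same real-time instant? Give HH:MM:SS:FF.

00:18:28:45

Source frame index: (0×3600 + 18×60 + 28) × 30 + 27 = 33267.
Real time: 33267 / (30) = 11089/10 s.
Target frame: (11089/10) × (50) = 55445.
At 50 labels/s: frame 55445 → 00:18:28:45.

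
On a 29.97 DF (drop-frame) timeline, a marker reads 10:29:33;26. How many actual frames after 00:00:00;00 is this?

1132082

Complete 10-minute blocks: 62, each 17982 frames → 1114884.
Remaining 9 whole minutes in the current block: 1800 + 8 × 1798 = 16184 frames.
Within the current minute: 33 × 30 + 26 − 2 = 1014 (labels ;00/;01 skipped at this minute). Total = 1114884 + 16184 + 1014 = 1132082.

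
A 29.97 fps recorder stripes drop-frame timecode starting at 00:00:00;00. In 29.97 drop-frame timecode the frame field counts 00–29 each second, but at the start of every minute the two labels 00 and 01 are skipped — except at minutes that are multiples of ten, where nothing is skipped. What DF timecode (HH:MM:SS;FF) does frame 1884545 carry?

17:28:01;03

Ten DF minutes hold 17982 frames, so frame 1884545 lies in block 104 (frames 1870128–1888109) with 14417 frames into that block.
The block's first minute is 1800 frames and the rest 1798 each; 14417 frames reaches minute 8, so 104 × 18 + 8 × 2 = 1888 labels have been skipped so far.
Adding those back, label number 1884545 + 1888 = 1886433 at 30 labels/s is 62881 s + 3 f = 17 h 28 min 1 s frame 3, i.e. 17:28:01;03.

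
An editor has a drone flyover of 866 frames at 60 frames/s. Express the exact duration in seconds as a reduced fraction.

Running time = 866 ÷ (60) = 866 × 1/60 = 433/30 s.

433/30 seconds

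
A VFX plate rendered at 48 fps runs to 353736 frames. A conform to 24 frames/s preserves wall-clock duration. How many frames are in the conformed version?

176868 frames

Target frames = source frames × (target rate / source rate) = 353736 × (24)/(48) = 353736 × 1/2 = 176868.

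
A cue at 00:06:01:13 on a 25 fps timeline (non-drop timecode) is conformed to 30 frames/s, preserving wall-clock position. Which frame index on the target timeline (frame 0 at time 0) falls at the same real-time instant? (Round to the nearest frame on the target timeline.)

frame 10846

Source frame index: (0×3600 + 6×60 + 1) × 25 + 13 = 9038.
Real time: 9038 / (25) = 9038/25 s.
Target frame: (9038/25) × (30) = 54228/5 ≈ 10845.600 → 10846.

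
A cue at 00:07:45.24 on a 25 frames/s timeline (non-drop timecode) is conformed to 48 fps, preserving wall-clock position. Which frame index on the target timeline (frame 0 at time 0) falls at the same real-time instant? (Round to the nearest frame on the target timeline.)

frame 22366

Source frame index: (0×3600 + 7×60 + 45) × 25 + 24 = 11649.
Real time: 11649 / (25) = 11649/25 s.
Target frame: (11649/25) × (48) = 559152/25 ≈ 22366.080 → 22366.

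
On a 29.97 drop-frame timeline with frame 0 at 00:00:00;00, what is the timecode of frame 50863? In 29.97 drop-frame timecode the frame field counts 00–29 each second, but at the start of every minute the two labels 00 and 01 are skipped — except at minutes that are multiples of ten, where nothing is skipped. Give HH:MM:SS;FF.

00:28:17;05

Ten DF minutes hold 17982 frames, so frame 50863 lies in block 2 (frames 35964–53945) with 14899 frames into that block.
The block's first minute is 1800 frames and the rest 1798 each; 14899 frames reaches minute 8, so 2 × 18 + 8 × 2 = 52 labels have been skipped so far.
Adding those back, label number 50863 + 52 = 50915 at 30 labels/s is 1697 s + 5 f = 0 h 28 min 17 s frame 5, i.e. 00:28:17;05.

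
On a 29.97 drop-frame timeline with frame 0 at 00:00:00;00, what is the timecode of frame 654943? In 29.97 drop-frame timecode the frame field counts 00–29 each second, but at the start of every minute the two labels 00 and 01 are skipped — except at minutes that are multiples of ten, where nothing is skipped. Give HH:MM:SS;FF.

06:04:13;09

Each 10-minute DF block holds 10 × 60 × 30 − 9 × 2 = 17982 frames. 654943 ÷ 17982 → 36 full blocks, remainder 7591.
Within the partial block the first minute is 1800 frames and each further minute 1798, so 4 further minute boundaries passed. Total skipped labels = 18 × 36 + 2 × 4 = 656.
Non-drop label index = 654943 + 656 = 655599; at 30 labels/s that is 06:04:13:09, i.e. DF 06:04:13;09.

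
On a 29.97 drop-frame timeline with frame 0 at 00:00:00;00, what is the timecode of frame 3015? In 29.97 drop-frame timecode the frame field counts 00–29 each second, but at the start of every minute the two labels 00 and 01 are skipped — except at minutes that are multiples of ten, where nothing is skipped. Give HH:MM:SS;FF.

Each 10-minute DF block holds 10 × 60 × 30 − 9 × 2 = 17982 frames. 3015 ÷ 17982 → 0 full blocks, remainder 3015.
Within the partial block the first minute is 1800 frames and each further minute 1798, so 1 further minute boundary passed. Total skipped labels = 18 × 0 + 2 × 1 = 2.
Non-drop label index = 3015 + 2 = 3017; at 30 labels/s that is 00:01:40:17, i.e. DF 00:01:40;17.

00:01:40;17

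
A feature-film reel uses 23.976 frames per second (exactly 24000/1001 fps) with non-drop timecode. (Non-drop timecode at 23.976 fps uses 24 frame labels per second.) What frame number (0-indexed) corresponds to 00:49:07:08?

Total seconds to the label: (0 × 3600 + 49 × 60 + 7) = 2947.
Frame index = 2947 × 24 + 8 = 70736.

70736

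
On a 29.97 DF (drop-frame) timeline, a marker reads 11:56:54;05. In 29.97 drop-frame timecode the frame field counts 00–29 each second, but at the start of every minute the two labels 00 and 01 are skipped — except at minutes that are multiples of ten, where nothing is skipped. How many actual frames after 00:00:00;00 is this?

1289135

As if non-drop at 30 labels/s: (11 × 3600 + 56 × 60 + 54) × 30 + 5 = 1290425.
Minute boundaries passed: 716; those not divisible by 10: 716 − 71 = 645; dropped labels = 2 × 645 = 1290.
Actual frame index = 1290425 − 1290 = 1289135.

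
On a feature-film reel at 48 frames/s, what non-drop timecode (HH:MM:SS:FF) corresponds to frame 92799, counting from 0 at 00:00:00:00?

92799 ÷ 48 = 1933 full seconds, remainder 15 frames.
1933 s = 0 h 32 min 13 s.
Timecode: 00:32:13:15.

00:32:13:15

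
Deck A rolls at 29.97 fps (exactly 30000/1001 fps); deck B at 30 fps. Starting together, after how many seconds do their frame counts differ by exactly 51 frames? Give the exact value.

The gap grows by |30 − 30000/1001| = 30/1001 frames per second.
Time for a 51-frame gap: 51 ÷ (30/1001) = 1701.7 s.

1701.7 seconds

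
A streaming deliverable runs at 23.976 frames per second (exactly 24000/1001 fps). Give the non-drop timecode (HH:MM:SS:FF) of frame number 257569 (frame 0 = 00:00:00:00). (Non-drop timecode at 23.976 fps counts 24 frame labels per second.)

02:58:52:01

257569 ÷ 24 = 10732 full seconds, remainder 1 frame.
10732 s = 2 h 58 min 52 s.
Timecode: 02:58:52:01.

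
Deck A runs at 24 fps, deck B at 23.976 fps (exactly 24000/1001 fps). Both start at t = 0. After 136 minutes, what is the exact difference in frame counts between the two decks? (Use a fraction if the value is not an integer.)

195840/1001 frames

136 min = 8160 s.
A emits 24 × 8160 = 195840 frames; B emits 24000/1001 × 8160 = 195840000/1001.
Difference = 195840/1001 frames (≈ 195.6444); B is behind A.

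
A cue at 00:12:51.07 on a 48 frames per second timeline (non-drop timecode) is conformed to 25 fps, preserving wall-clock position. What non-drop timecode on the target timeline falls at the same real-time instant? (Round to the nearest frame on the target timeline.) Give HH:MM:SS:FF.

00:12:51:04

Source frame index: (0×3600 + 12×60 + 51) × 48 + 7 = 37015.
Real time: 37015 / (48) = 37015/48 s.
Target frame: (37015/48) × (25) = 925375/48 ≈ 19278.646 → 19279.
At 25 labels/s: frame 19279 → 00:12:51:04.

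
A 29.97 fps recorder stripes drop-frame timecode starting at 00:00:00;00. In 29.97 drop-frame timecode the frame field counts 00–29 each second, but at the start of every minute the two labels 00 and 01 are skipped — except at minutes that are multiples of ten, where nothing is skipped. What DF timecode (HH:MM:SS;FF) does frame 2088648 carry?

Ten DF minutes hold 17982 frames, so frame 2088648 lies in block 116 (frames 2085912–2103893) with 2736 frames into that block.
The block's first minute is 1800 frames and the rest 1798 each; 2736 frames reaches minute 1, so 116 × 18 + 1 × 2 = 2090 labels have been skipped so far.
Adding those back, label number 2088648 + 2090 = 2090738 at 30 labels/s is 69691 s + 8 f = 19 h 21 min 31 s frame 8, i.e. 19:21:31;08.

19:21:31;08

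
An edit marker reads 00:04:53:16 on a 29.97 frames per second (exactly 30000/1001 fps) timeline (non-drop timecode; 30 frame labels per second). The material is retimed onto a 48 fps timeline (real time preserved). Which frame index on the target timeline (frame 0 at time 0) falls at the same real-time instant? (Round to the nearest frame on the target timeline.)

frame 14104

Source frame index: (0×3600 + 4×60 + 53) × 30 + 16 = 8806.
Real time: 8806 / (30000/1001) = 4407403/15000 s.
Target frame: (4407403/15000) × (48) = 8814806/625 ≈ 14103.690 → 14104.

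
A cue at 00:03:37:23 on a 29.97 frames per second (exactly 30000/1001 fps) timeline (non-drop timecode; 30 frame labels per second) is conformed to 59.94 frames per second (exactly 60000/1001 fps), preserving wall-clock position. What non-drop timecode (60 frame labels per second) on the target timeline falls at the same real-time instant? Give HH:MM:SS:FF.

00:03:37:46

Source frame index: (0×3600 + 3×60 + 37) × 30 + 23 = 6533.
Real time: 6533 / (30000/1001) = 6539533/30000 s.
Target frame: (6539533/30000) × (60000/1001) = 13066.
At 60 labels/s: frame 13066 → 00:03:37:46.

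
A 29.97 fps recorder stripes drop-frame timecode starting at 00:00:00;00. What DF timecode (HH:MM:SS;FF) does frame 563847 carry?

05:13:33;21

Each 10-minute DF block holds 10 × 60 × 30 − 9 × 2 = 17982 frames. 563847 ÷ 17982 → 31 full blocks, remainder 6405.
Within the partial block the first minute is 1800 frames and each further minute 1798, so 3 further minute boundaries passed. Total skipped labels = 18 × 31 + 2 × 3 = 564.
Non-drop label index = 563847 + 564 = 564411; at 30 labels/s that is 05:13:33:21, i.e. DF 05:13:33;21.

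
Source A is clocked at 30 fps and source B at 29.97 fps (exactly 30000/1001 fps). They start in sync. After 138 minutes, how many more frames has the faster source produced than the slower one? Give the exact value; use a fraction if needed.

248400/1001 frames

138 min = 8280 s.
A emits 30 × 8280 = 248400 frames; B emits 30000/1001 × 8280 = 248400000/1001.
Difference = 248400/1001 frames (≈ 248.1518); B is behind A.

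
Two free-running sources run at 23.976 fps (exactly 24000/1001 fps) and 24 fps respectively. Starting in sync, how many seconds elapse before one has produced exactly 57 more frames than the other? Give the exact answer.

2377.375 seconds

The gap grows by |24 − 24000/1001| = 24/1001 frames per second.
Time for a 57-frame gap: 57 ÷ (24/1001) = 2377.375 s.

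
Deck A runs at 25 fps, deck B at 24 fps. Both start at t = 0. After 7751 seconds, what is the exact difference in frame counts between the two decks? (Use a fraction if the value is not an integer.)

7751 frames

A emits 25 × 7751 = 193775 frames; B emits 24 × 7751 = 186024.
Difference = 7751 frames; B is behind A.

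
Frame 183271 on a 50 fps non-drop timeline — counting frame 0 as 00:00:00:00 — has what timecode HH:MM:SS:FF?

183271 ÷ 50 = 3665 full seconds, remainder 21 frames.
3665 s = 1 h 1 min 5 s.
Timecode: 01:01:05:21.

01:01:05:21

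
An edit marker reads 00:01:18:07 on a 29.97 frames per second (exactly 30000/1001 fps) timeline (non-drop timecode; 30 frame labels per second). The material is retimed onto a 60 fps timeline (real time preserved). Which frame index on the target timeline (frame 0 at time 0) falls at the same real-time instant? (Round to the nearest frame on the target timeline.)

Source frame index: (0×3600 + 1×60 + 18) × 30 + 7 = 2347.
Real time: 2347 / (30000/1001) = 2349347/30000 s.
Target frame: (2349347/30000) × (60) = 2349347/500 ≈ 4698.694 → 4699.

frame 4699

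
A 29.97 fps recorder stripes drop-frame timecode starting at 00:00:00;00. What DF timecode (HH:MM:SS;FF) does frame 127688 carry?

01:11:00;16

Each 10-minute DF block holds 10 × 60 × 30 − 9 × 2 = 17982 frames. 127688 ÷ 17982 → 7 full blocks, remainder 1814.
Within the partial block the first minute is 1800 frames and each further minute 1798, so 1 further minute boundary passed. Total skipped labels = 18 × 7 + 2 × 1 = 128.
Non-drop label index = 127688 + 128 = 127816; at 30 labels/s that is 01:11:00:16, i.e. DF 01:11:00;16.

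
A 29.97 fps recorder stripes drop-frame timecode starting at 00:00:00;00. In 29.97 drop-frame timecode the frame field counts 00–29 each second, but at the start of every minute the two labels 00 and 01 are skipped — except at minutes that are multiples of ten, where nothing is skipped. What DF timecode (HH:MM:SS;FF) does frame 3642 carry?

00:02:01;16

Each 10-minute DF block holds 10 × 60 × 30 − 9 × 2 = 17982 frames. 3642 ÷ 17982 → 0 full blocks, remainder 3642.
Within the partial block the first minute is 1800 frames and each further minute 1798, so 2 further minute boundaries passed. Total skipped labels = 18 × 0 + 2 × 2 = 4.
Non-drop label index = 3642 + 4 = 3646; at 30 labels/s that is 00:02:01:16, i.e. DF 00:02:01;16.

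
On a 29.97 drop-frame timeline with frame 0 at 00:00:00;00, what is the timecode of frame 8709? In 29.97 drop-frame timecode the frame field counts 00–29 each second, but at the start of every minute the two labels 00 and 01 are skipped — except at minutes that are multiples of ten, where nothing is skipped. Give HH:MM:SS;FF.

Each 10-minute DF block holds 10 × 60 × 30 − 9 × 2 = 17982 frames. 8709 ÷ 17982 → 0 full blocks, remainder 8709.
Within the partial block the first minute is 1800 frames and each further minute 1798, so 4 further minute boundaries passed. Total skipped labels = 18 × 0 + 2 × 4 = 8.
Non-drop label index = 8709 + 8 = 8717; at 30 labels/s that is 00:04:50:17, i.e. DF 00:04:50;17.

00:04:50;17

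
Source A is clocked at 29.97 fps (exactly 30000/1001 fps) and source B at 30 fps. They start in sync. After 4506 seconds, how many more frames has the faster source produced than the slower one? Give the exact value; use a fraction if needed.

A emits 30000/1001 × 4506 = 135180000/1001 frames; B emits 30 × 4506 = 135180.
Difference = 135180/1001 frames (≈ 135.0450); B is ahead of A.

135180/1001 frames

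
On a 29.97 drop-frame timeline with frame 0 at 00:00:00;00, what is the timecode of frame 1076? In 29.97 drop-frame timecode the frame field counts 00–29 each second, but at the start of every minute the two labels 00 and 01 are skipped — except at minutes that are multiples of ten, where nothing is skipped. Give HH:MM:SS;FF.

Ten DF minutes hold 17982 frames, so frame 1076 lies in block 0 (frames 0–17981) with 1076 frames into that block.
The block's first minute is 1800 frames and the rest 1798 each; 1076 frames reaches minute 0, so 0 × 18 + 0 × 2 = 0 labels have been skipped so far.
Adding those back, label number 1076 + 0 = 1076 at 30 labels/s is 35 s + 26 f = 0 h 0 min 35 s frame 26, i.e. 00:00:35;26.

00:00:35;26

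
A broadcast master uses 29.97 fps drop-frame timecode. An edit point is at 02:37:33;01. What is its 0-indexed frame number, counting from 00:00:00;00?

283307

As if non-drop at 30 labels/s: (2 × 3600 + 37 × 60 + 33) × 30 + 1 = 283591.
Minute boundaries passed: 157; those not divisible by 10: 157 − 15 = 142; dropped labels = 2 × 142 = 284.
Actual frame index = 283591 − 284 = 283307.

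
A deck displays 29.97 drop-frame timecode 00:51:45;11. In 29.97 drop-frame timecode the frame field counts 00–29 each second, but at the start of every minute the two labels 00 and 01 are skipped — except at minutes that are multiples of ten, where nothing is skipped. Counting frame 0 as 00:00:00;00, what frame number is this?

93069

As if non-drop at 30 labels/s: (0 × 3600 + 51 × 60 + 45) × 30 + 11 = 93161.
Minute boundaries passed: 51; those not divisible by 10: 51 − 5 = 46; dropped labels = 2 × 46 = 92.
Actual frame index = 93161 − 92 = 93069.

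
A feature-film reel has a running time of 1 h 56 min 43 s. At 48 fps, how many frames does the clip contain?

1 h 56 min 43 s = 7003 s.
Frames = 7003 × 48 = 336144.

336144 frames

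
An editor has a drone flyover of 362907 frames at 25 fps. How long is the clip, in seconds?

Running time = 362907 / (25) = 14516.28 s.

14516.28 seconds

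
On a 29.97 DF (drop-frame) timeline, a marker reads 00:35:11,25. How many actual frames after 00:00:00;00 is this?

63291

Complete 10-minute blocks: 3, each 17982 frames → 53946.
Remaining 5 whole minutes in the current block: 1800 + 4 × 1798 = 8992 frames.
Within the current minute: 11 × 30 + 25 − 2 = 353 (labels ;00/;01 skipped at this minute). Total = 53946 + 8992 + 353 = 63291.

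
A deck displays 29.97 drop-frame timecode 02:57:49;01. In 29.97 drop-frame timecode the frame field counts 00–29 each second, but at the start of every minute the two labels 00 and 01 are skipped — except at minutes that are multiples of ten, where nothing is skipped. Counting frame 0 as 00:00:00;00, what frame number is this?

319751

Complete 10-minute blocks: 17, each 17982 frames → 305694.
Remaining 7 whole minutes in the current block: 1800 + 6 × 1798 = 12588 frames.
Within the current minute: 49 × 30 + 1 − 2 = 1469 (labels ;00/;01 skipped at this minute). Total = 305694 + 12588 + 1469 = 319751.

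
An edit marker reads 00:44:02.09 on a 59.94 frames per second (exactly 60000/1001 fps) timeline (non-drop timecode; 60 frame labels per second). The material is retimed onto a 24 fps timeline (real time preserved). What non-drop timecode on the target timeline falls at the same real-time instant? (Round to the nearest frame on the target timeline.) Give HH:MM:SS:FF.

Source frame index: (0×3600 + 44×60 + 2) × 60 + 9 = 158529.
Real time: 158529 / (60000/1001) = 52895843/20000 s.
Target frame: (52895843/20000) × (24) = 158687529/2500 ≈ 63475.012 → 63475.
At 24 labels/s: frame 63475 → 00:44:04:19.

00:44:04:19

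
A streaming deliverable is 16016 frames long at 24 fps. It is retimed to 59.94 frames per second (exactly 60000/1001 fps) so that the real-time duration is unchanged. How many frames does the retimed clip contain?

Target frames = source frames × (target rate / source rate) = 16016 × (60000/1001)/(24) = 16016 × 2500/1001 = 40000.

40000 frames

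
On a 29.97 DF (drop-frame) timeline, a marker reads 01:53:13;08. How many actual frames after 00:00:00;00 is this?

203594

As if non-drop at 30 labels/s: (1 × 3600 + 53 × 60 + 13) × 30 + 8 = 203798.
Minute boundaries passed: 113; those not divisible by 10: 113 − 11 = 102; dropped labels = 2 × 102 = 204.
Actual frame index = 203798 − 204 = 203594.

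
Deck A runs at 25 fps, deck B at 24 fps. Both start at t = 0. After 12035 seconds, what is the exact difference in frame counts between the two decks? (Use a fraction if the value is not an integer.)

12035 frames

A emits 25 × 12035 = 300875 frames; B emits 24 × 12035 = 288840.
Difference = 12035 frames; B is behind A.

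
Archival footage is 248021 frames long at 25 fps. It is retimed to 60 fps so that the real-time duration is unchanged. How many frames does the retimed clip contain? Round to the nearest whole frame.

Frames at target rate = 248021 × (60) / (25) = 2976252/5 ≈ 595250.400.
Nearest whole frame: 595250.

595250 frames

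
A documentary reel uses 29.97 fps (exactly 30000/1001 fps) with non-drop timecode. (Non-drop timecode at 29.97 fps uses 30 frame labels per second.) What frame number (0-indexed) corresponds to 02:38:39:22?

Total seconds to the label: (2 × 3600 + 38 × 60 + 39) = 9519.
Frame index = 9519 × 30 + 22 = 285592.

285592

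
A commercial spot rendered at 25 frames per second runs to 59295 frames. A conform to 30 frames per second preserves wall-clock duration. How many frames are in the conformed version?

71154 frames

Target frames = source frames × (target rate / source rate) = 59295 × (30)/(25) = 59295 × 6/5 = 71154.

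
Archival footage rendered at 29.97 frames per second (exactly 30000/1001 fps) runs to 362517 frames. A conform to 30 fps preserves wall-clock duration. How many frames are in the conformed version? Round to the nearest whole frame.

362880 frames

Frames at target rate = 362517 × (30) / (30000/1001) = 362879517/1000 ≈ 362879.517.
Nearest whole frame: 362880.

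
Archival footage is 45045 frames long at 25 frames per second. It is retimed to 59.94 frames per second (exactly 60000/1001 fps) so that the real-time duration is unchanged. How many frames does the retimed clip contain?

108000 frames

Target frames = source frames × (target rate / source rate) = 45045 × (60000/1001)/(25) = 45045 × 2400/1001 = 108000.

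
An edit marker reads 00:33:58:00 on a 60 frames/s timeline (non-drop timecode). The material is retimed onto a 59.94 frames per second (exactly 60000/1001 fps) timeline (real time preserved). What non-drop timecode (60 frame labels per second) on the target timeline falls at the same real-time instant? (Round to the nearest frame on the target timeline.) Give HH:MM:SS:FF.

Source frame index: (0×3600 + 33×60 + 58) × 60 + 0 = 122280.
Real time: 122280 / (60) = 2038 s.
Target frame: (2038) × (60000/1001) = 122280000/1001 ≈ 122157.842 → 122158.
At 60 labels/s: frame 122158 → 00:33:55:58.

00:33:55:58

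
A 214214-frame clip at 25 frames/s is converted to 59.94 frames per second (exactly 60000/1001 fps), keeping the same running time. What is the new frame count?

513600 frames

Target frames = source frames × (target rate / source rate) = 214214 × (60000/1001)/(25) = 214214 × 2400/1001 = 513600.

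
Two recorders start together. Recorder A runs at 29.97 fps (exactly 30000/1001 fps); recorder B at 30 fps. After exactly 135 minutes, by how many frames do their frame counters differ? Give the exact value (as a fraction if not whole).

135 min = 8100 s.
A emits 30000/1001 × 8100 = 243000000/1001 frames; B emits 30 × 8100 = 243000.
Difference = 243000/1001 frames (≈ 242.7572); B is ahead of A.

243000/1001 frames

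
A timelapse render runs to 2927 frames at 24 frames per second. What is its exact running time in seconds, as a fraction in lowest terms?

2927/24 seconds

Running time = 2927 ÷ (24) = 2927 × 1/24 = 2927/24 s.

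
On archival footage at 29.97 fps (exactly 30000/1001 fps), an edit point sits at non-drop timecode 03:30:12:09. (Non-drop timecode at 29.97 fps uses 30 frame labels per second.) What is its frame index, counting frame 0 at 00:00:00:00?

Total seconds to the label: (3 × 3600 + 30 × 60 + 12) = 12612.
Frame index = 12612 × 30 + 9 = 378369.

frame 378369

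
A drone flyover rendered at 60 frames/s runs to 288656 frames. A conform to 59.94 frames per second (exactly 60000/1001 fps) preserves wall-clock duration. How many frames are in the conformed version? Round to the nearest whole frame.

Frames at target rate = 288656 × (60000/1001) / (60) = 288656000/1001 ≈ 288367.632.
Nearest whole frame: 288368.

288368 frames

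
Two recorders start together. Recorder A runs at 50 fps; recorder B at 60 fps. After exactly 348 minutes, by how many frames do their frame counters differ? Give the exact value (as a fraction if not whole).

348 min = 20880 s.
A emits 50 × 20880 = 1044000 frames; B emits 60 × 20880 = 1252800.
Difference = 208800 frames; B is ahead of A.

208800 frames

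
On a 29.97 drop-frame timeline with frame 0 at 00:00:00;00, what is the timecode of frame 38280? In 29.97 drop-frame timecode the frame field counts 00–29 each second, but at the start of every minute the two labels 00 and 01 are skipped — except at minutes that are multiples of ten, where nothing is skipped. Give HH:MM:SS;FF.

00:21:17;08

Each 10-minute DF block holds 10 × 60 × 30 − 9 × 2 = 17982 frames. 38280 ÷ 17982 → 2 full blocks, remainder 2316.
Within the partial block the first minute is 1800 frames and each further minute 1798, so 1 further minute boundary passed. Total skipped labels = 18 × 2 + 2 × 1 = 38.
Non-drop label index = 38280 + 38 = 38318; at 30 labels/s that is 00:21:17:08, i.e. DF 00:21:17;08.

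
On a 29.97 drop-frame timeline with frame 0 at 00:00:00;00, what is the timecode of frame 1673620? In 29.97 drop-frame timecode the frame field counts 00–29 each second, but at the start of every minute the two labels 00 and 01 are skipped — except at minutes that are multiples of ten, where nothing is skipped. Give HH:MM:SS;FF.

15:30:43;04

Ten DF minutes hold 17982 frames, so frame 1673620 lies in block 93 (frames 1672326–1690307) with 1294 frames into that block.
The block's first minute is 1800 frames and the rest 1798 each; 1294 frames reaches minute 0, so 93 × 18 + 0 × 2 = 1674 labels have been skipped so far.
Adding those back, label number 1673620 + 1674 = 1675294 at 30 labels/s is 55843 s + 4 f = 15 h 30 min 43 s frame 4, i.e. 15:30:43;04.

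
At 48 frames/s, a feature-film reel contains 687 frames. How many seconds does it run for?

14.3125 seconds

Running time = 687 / (48) = 14.3125 s.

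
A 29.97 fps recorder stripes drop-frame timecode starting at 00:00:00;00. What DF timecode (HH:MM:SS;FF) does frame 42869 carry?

00:23:50;11

Ten DF minutes hold 17982 frames, so frame 42869 lies in block 2 (frames 35964–53945) with 6905 frames into that block.
The block's first minute is 1800 frames and the rest 1798 each; 6905 frames reaches minute 3, so 2 × 18 + 3 × 2 = 42 labels have been skipped so far.
Adding those back, label number 42869 + 42 = 42911 at 30 labels/s is 1430 s + 11 f = 0 h 23 min 50 s frame 11, i.e. 00:23:50;11.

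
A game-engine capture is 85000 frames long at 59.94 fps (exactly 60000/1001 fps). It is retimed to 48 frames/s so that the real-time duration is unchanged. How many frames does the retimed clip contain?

Target frames = source frames × (target rate / source rate) = 85000 × (48)/(60000/1001) = 85000 × 1001/1250 = 68068.

68068 frames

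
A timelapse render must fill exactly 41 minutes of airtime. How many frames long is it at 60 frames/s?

147600 frames

41 min = 2460 s.
Frames = 2460 × 60 = 147600.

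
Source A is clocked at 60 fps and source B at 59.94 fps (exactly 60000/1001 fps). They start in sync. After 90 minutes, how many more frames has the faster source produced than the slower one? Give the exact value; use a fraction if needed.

90 min = 5400 s.
A emits 60 × 5400 = 324000 frames; B emits 60000/1001 × 5400 = 324000000/1001.
Difference = 324000/1001 frames (≈ 323.6763); B is behind A.

324000/1001 frames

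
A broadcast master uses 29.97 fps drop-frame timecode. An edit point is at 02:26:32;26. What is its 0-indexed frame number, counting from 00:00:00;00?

Complete 10-minute blocks: 14, each 17982 frames → 251748.
Remaining 6 whole minutes in the current block: 1800 + 5 × 1798 = 10790 frames.
Within the current minute: 32 × 30 + 26 − 2 = 984 (labels ;00/;01 skipped at this minute). Total = 251748 + 10790 + 984 = 263522.

263522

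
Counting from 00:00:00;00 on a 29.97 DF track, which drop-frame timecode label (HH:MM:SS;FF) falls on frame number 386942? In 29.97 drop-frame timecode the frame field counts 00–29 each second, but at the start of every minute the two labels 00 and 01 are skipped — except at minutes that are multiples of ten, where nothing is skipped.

Each 10-minute DF block holds 10 × 60 × 30 − 9 × 2 = 17982 frames. 386942 ÷ 17982 → 21 full blocks, remainder 9320.
Within the partial block the first minute is 1800 frames and each further minute 1798, so 5 further minute boundaries passed. Total skipped labels = 18 × 21 + 2 × 5 = 388.
Non-drop label index = 386942 + 388 = 387330; at 30 labels/s that is 03:35:11:00, i.e. DF 03:35:11;00.

03:35:11;00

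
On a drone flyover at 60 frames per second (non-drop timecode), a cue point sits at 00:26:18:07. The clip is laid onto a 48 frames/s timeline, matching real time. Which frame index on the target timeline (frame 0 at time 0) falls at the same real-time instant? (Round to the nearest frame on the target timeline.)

frame 75750

Source frame index: (0×3600 + 26×60 + 18) × 60 + 7 = 94687.
Real time: 94687 / (60) = 94687/60 s.
Target frame: (94687/60) × (48) = 378748/5 ≈ 75749.600 → 75750.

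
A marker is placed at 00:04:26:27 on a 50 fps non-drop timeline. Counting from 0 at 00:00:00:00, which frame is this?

13327

Total seconds to the label: (0 × 3600 + 4 × 60 + 26) = 266.
Frame index = 266 × 50 + 27 = 13327.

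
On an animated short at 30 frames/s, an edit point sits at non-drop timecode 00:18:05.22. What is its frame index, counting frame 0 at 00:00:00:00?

frame 32572

Total seconds to the label: (0 × 3600 + 18 × 60 + 5) = 1085.
Frame index = 1085 × 30 + 22 = 32572.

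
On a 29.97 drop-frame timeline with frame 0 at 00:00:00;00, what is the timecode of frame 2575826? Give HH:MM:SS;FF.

23:52:26;24

Ten DF minutes hold 17982 frames, so frame 2575826 lies in block 143 (frames 2571426–2589407) with 4400 frames into that block.
The block's first minute is 1800 frames and the rest 1798 each; 4400 frames reaches minute 2, so 143 × 18 + 2 × 2 = 2578 labels have been skipped so far.
Adding those back, label number 2575826 + 2578 = 2578404 at 30 labels/s is 85946 s + 24 f = 23 h 52 min 26 s frame 24, i.e. 23:52:26;24.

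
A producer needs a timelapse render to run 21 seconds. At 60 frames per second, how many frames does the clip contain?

Frames = 21 × 60 = 1260.

1260 frames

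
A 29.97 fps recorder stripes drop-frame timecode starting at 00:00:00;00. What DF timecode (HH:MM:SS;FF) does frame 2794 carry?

Ten DF minutes hold 17982 frames, so frame 2794 lies in block 0 (frames 0–17981) with 2794 frames into that block.
The block's first minute is 1800 frames and the rest 1798 each; 2794 frames reaches minute 1, so 0 × 18 + 1 × 2 = 2 labels have been skipped so far.
Adding those back, label number 2794 + 2 = 2796 at 30 labels/s is 93 s + 6 f = 0 h 1 min 33 s frame 6, i.e. 00:01:33;06.

00:01:33;06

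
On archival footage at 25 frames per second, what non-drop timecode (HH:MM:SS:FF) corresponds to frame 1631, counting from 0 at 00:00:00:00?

1631 ÷ 25 = 65 full seconds, remainder 6 frames.
65 s = 0 h 1 min 5 s.
Timecode: 00:01:05:06.

00:01:05:06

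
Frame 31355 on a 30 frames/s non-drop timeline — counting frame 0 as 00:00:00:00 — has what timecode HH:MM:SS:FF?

00:17:25:05

31355 ÷ 30 = 1045 full seconds, remainder 5 frames.
1045 s = 0 h 17 min 25 s.
Timecode: 00:17:25:05.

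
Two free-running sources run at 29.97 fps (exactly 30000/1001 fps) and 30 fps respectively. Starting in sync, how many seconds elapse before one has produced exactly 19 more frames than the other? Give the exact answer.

The gap grows by |30 − 30000/1001| = 30/1001 frames per second.
Time for a 19-frame gap: 19 ÷ (30/1001) = 19019/30 s.

19019/30 seconds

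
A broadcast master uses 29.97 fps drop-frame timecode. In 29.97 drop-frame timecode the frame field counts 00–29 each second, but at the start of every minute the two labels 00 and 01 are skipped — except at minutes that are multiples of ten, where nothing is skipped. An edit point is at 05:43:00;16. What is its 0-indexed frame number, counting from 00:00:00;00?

Complete 10-minute blocks: 34, each 17982 frames → 611388.
Remaining 3 whole minutes in the current block: 1800 + 2 × 1798 = 5396 frames.
Within the current minute: 0 × 30 + 16 − 2 = 14 (labels ;00/;01 skipped at this minute). Total = 611388 + 5396 + 14 = 616798.

616798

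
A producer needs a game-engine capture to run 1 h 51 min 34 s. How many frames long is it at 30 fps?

1 h 51 min 34 s = 6694 s.
Frames = 6694 × 30 = 200820.

200820 frames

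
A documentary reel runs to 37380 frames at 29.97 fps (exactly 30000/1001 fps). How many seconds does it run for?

Running time = 37380 / (30000/1001) = 1247.246 s.

1247.246 seconds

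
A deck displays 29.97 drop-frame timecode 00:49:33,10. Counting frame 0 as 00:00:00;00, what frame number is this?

As if non-drop at 30 labels/s: (0 × 3600 + 49 × 60 + 33) × 30 + 10 = 89200.
Minute boundaries passed: 49; those not divisible by 10: 49 − 4 = 45; dropped labels = 2 × 45 = 90.
Actual frame index = 89200 − 90 = 89110.

89110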